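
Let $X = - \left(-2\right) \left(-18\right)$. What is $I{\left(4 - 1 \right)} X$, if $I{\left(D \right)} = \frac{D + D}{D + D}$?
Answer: $-36$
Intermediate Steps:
$I{\left(D \right)} = 1$ ($I{\left(D \right)} = \frac{2 D}{2 D} = 2 D \frac{1}{2 D} = 1$)
$X = -36$ ($X = \left(-1\right) 36 = -36$)
$I{\left(4 - 1 \right)} X = 1 \left(-36\right) = -36$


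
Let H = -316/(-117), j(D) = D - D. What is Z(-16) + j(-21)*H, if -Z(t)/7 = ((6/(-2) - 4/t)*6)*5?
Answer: 1155/2 ≈ 577.50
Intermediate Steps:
j(D) = 0
Z(t) = 630 + 840/t (Z(t) = -7*(6/(-2) - 4/t)*6*5 = -7*(6*(-½) - 4/t)*6*5 = -7*(-3 - 4/t)*6*5 = -7*(-18 - 24/t)*5 = -7*(-90 - 120/t) = 630 + 840/t)
H = 316/117 (H = -316*(-1/117) = 316/117 ≈ 2.7009)
Z(-16) + j(-21)*H = (630 + 840/(-16)) + 0*(316/117) = (630 + 840*(-1/16)) + 0 = (630 - 105/2) + 0 = 1155/2 + 0 = 1155/2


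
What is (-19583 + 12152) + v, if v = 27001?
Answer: 19570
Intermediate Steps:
(-19583 + 12152) + v = (-19583 + 12152) + 27001 = -7431 + 27001 = 19570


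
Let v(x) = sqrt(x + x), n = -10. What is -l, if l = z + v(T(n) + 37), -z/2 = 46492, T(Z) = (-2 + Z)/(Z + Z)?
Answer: 92984 - 2*sqrt(470)/5 ≈ 92975.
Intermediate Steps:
T(Z) = (-2 + Z)/(2*Z) (T(Z) = (-2 + Z)/((2*Z)) = (-2 + Z)*(1/(2*Z)) = (-2 + Z)/(2*Z))
v(x) = sqrt(2)*sqrt(x) (v(x) = sqrt(2*x) = sqrt(2)*sqrt(x))
z = -92984 (z = -2*46492 = -92984)
l = -92984 + 2*sqrt(470)/5 (l = -92984 + sqrt(2)*sqrt((1/2)*(-2 - 10)/(-10) + 37) = -92984 + sqrt(2)*sqrt((1/2)*(-1/10)*(-12) + 37) = -92984 + sqrt(2)*sqrt(3/5 + 37) = -92984 + sqrt(2)*sqrt(188/5) = -92984 + sqrt(2)*(2*sqrt(235)/5) = -92984 + 2*sqrt(470)/5 ≈ -92975.)
-l = -(-92984 + 2*sqrt(470)/5) = 92984 - 2*sqrt(470)/5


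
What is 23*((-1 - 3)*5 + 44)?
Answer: 552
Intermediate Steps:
23*((-1 - 3)*5 + 44) = 23*(-4*5 + 44) = 23*(-20 + 44) = 23*24 = 552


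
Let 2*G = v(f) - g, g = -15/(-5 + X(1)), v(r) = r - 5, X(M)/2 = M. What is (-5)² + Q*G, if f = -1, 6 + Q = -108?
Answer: 652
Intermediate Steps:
X(M) = 2*M
Q = -114 (Q = -6 - 108 = -114)
v(r) = -5 + r
g = 5 (g = -15/(-5 + 2*1) = -15/(-5 + 2) = -15/(-3) = -⅓*(-15) = 5)
G = -11/2 (G = ((-5 - 1) - 1*5)/2 = (-6 - 5)/2 = (½)*(-11) = -11/2 ≈ -5.5000)
(-5)² + Q*G = (-5)² - 114*(-11/2) = 25 + 627 = 652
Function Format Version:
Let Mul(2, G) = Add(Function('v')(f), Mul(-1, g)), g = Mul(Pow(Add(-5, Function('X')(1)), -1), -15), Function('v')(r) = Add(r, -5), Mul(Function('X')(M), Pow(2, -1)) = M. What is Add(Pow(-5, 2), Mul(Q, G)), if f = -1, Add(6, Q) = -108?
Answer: 652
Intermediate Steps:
Function('X')(M) = Mul(2, M)
Q = -114 (Q = Add(-6, -108) = -114)
Function('v')(r) = Add(-5, r)
g = 5 (g = Mul(Pow(Add(-5, Mul(2, 1)), -1), -15) = Mul(Pow(Add(-5, 2), -1), -15) = Mul(Pow(-3, -1), -15) = Mul(Rational(-1, 3), -15) = 5)
G = Rational(-11, 2) (G = Mul(Rational(1, 2), Add(Add(-5, -1), Mul(-1, 5))) = Mul(Rational(1, 2), Add(-6, -5)) = Mul(Rational(1, 2), -11) = Rational(-11, 2) ≈ -5.5000)
Add(Pow(-5, 2), Mul(Q, G)) = Add(Pow(-5, 2), Mul(-114, Rational(-11, 2))) = Add(25, 627) = 652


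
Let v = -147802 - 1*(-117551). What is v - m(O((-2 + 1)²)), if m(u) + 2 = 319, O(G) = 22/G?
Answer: -30568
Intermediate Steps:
v = -30251 (v = -147802 + 117551 = -30251)
m(u) = 317 (m(u) = -2 + 319 = 317)
v - m(O((-2 + 1)²)) = -30251 - 1*317 = -30251 - 317 = -30568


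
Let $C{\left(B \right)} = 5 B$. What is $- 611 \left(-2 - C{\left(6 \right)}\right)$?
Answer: $19552$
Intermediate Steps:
$- 611 \left(-2 - C{\left(6 \right)}\right) = - 611 \left(-2 - 5 \cdot 6\right) = - 611 \left(-2 - 30\right) = \left(-611\right) \left(-32\right) = 19552$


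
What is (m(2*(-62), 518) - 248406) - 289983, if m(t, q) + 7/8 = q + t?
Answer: -4303967/8 ≈ -5.3800e+5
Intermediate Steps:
m(t, q) = -7/8 + q + t (m(t, q) = -7/8 + (q + t) = -7/8 + q + t)
(m(2*(-62), 518) - 248406) - 289983 = ((-7/8 + 518 + 2*(-62)) - 248406) - 289983 = ((-7/8 + 518 - 124) - 248406) - 289983 = (3145/8 - 248406) - 289983 = -1984103/8 - 289983 = -4303967/8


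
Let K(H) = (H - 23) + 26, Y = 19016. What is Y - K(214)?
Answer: 18799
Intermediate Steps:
K(H) = 3 + H (K(H) = (-23 + H) + 26 = 3 + H)
Y - K(214) = 19016 - (3 + 214) = 19016 - 1*217 = 19016 - 217 = 18799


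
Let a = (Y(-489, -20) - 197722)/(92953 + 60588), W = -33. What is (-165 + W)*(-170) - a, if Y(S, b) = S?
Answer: 5168388271/153541 ≈ 33661.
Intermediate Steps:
a = -198211/153541 (a = (-489 - 197722)/(92953 + 60588) = -198211/153541 ≈ -1.2909)
(-165 + W)*(-170) - a = (-165 - 33)*(-170) - 1*(-198211/153541) = -198*(-170) + 198211/153541 = 33660 + 198211/153541 = 5168388271/153541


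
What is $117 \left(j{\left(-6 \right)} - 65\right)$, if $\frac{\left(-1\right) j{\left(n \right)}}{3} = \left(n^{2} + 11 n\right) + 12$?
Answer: $-1287$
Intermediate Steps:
$j{\left(n \right)} = -36 - 33 n - 3 n^{2}$ ($j{\left(n \right)} = - 3 \left(\left(n^{2} + 11 n\right) + 12\right) = - 3 \left(12 + n^{2} + 11 n\right) = -36 - 33 n - 3 n^{2}$)
$117 \left(j{\left(-6 \right)} - 65\right) = 117 \left(\left(-36 - -198 - 3 \left(-6\right)^{2}\right) - 65\right) = 117 \left(\left(-36 + 198 - 108\right) - 65\right) = 117 \left(54 - 65\right) = 117 \left(-11\right) = -1287$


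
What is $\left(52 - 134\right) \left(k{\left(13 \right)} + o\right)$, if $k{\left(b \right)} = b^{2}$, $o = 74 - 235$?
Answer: $-656$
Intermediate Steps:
$o = -161$ ($o = 74 - 235 = -161$)
$\left(52 - 134\right) \left(k{\left(13 \right)} + o\right) = \left(52 - 134\right) \left(13^{2} - 161\right) = - 82 \left(169 - 161\right) = \left(-82\right) 8 = -656$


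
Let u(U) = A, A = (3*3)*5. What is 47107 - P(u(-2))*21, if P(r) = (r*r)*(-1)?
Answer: 89632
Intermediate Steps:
A = 45 (A = 9*5 = 45)
u(U) = 45
P(r) = -r² (P(r) = r²*(-1) = -r²)
47107 - P(u(-2))*21 = 47107 - (-1*45²)*21 = 47107 - (-1*2025)*21 = 47107 - (-2025)*21 = 47107 - 1*(-42525) = 47107 + 42525 = 89632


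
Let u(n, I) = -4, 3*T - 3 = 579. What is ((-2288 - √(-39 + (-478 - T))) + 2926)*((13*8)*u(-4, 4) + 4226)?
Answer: 2430780 - 11430*I*√79 ≈ 2.4308e+6 - 1.0159e+5*I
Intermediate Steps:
T = 194 (T = 1 + (⅓)*579 = 1 + 193 = 194)
((-2288 - √(-39 + (-478 - T))) + 2926)*((13*8)*u(-4, 4) + 4226) = ((-2288 - √(-39 + (-478 - 1*194))) + 2926)*((13*8)*(-4) + 4226) = ((-2288 - √(-39 + (-478 - 194))) + 2926)*(104*(-4) + 4226) = ((-2288 - √(-39 - 672)) + 2926)*(-416 + 4226) = ((-2288 - √(-711)) + 2926)*3810 = ((-2288 - 3*I*√79) + 2926)*3810 = (638 - 3*I*√79)*3810 = 2430780 - 11430*I*√79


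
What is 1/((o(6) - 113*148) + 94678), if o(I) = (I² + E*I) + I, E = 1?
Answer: 1/78002 ≈ 1.2820e-5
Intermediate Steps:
o(I) = I² + 2*I (o(I) = (I² + 1*I) + I = (I² + I) + I = (I + I²) + I = I² + 2*I)
1/((o(6) - 113*148) + 94678) = 1/((6*(2 + 6) - 113*148) + 94678) = 1/((6*8 - 16724) + 94678) = 1/((48 - 16724) + 94678) = 1/(-16676 + 94678) = 1/78002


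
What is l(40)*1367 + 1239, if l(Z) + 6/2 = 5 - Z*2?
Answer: -105387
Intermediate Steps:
l(Z) = 2 - 2*Z (l(Z) = -3 + (5 - Z*2) = -3 + (5 - 2*Z) = 2 - 2*Z)
l(40)*1367 + 1239 = (2 - 2*40)*1367 + 1239 = (2 - 80)*1367 + 1239 = -78*1367 + 1239 = -106626 + 1239 = -105387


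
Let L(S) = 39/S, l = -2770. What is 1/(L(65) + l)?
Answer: -5/13847 ≈ -0.00036109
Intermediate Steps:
1/(L(65) + l) = 1/(39/65 - 2770) = 1/(39*(1/65) - 2770) = 1/(3/5 - 2770) = 1/(-13847/5) = -5/13847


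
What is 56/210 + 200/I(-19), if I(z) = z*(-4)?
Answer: 826/285 ≈ 2.8982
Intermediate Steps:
I(z) = -4*z
56/210 + 200/I(-19) = 56/210 + 200/((-4*(-19))) = 56*(1/210) + 200/76 = 4/15 + 200*(1/76) = 4/15 + 50/19 = 826/285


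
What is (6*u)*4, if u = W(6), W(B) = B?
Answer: 144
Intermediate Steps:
u = 6
(6*u)*4 = (6*6)*4 = 36*4 = 144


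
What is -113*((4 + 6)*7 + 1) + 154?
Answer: -7869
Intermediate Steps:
-113*((4 + 6)*7 + 1) + 154 = -113*(10*7 + 1) + 154 = -113*(70 + 1) + 154 = -113*71 + 154 = -8023 + 154 = -7869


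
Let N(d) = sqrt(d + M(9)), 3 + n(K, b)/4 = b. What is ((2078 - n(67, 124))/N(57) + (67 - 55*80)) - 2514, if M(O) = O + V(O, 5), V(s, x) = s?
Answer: -6847 + 1594*sqrt(3)/15 ≈ -6662.9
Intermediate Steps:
M(O) = 2*O (M(O) = O + O = 2*O)
n(K, b) = -12 + 4*b
N(d) = sqrt(18 + d) (N(d) = sqrt(d + 2*9) = sqrt(d + 18) = sqrt(18 + d))
((2078 - n(67, 124))/N(57) + (67 - 55*80)) - 2514 = ((2078 - (-12 + 4*124))/(sqrt(18 + 57)) + (67 - 55*80)) - 2514 = ((2078 - (-12 + 496))/(sqrt(75)) + (67 - 4400)) - 2514 = ((2078 - 1*484)/((5*sqrt(3))) - 4333) - 2514 = ((2078 - 484)*(sqrt(3)/15) - 4333) - 2514 = (1594*(sqrt(3)/15) - 4333) - 2514 = (1594*sqrt(3)/15 - 4333) - 2514 = (-4333 + 1594*sqrt(3)/15) - 2514 = -6847 + 1594*sqrt(3)/15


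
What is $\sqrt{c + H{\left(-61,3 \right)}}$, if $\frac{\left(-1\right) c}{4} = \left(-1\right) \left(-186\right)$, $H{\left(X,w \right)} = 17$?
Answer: $i \sqrt{727} \approx 26.963 i$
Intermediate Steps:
$c = -744$ ($c = - 4 \left(\left(-1\right) \left(-186\right)\right) = \left(-4\right) 186 = -744$)
$\sqrt{c + H{\left(-61,3 \right)}} = \sqrt{-744 + 17} = \sqrt{-727} = i \sqrt{727}$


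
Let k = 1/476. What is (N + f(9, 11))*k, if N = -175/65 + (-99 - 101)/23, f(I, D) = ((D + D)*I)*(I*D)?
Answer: 836799/20332 ≈ 41.157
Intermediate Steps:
k = 1/476 ≈ 0.0021008
f(I, D) = 2*D²*I² (f(I, D) = ((2*D)*I)*(D*I) = (2*D*I)*(D*I) = 2*D²*I²)
N = -3405/299 (N = -175*1/65 - 200*1/23 = -35/13 - 200/23 = -3405/299 ≈ -11.388)
(N + f(9, 11))*k = (-3405/299 + 2*11²*9²)*(1/476) = (-3405/299 + 2*121*81)*(1/476) = (-3405/299 + 19602)*(1/476) = (5857593/299)*(1/476) = 836799/20332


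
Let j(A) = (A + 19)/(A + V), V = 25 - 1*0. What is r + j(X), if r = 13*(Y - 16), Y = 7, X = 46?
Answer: -8242/71 ≈ -116.08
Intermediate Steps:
V = 25 (V = 25 + 0 = 25)
r = -117 (r = 13*(7 - 16) = 13*(-9) = -117)
j(A) = (19 + A)/(25 + A) (j(A) = (A + 19)/(A + 25) = (19 + A)/(25 + A))
r + j(X) = -117 + (19 + 46)/(25 + 46) = -117 + 65/71 = -8242/71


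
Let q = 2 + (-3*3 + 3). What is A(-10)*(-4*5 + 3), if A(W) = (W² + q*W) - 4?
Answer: -2312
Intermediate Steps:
q = -4 (q = 2 + (-9 + 3) = 2 - 6 = -4)
A(W) = -4 + W² - 4*W (A(W) = (W² - 4*W) - 4 = -4 + W² - 4*W)
A(-10)*(-4*5 + 3) = (-4 + (-10)² - 4*(-10))*(-4*5 + 3) = (-4 + 100 + 40)*(-20 + 3) = 136*(-17) = -2312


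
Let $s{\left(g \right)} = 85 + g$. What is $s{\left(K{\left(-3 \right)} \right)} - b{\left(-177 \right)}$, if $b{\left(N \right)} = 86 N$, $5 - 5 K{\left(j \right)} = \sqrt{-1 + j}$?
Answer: $15308 - \frac{2 i}{5} \approx 15308.0 - 0.4 i$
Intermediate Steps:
$K{\left(j \right)} = 1 - \frac{\sqrt{-1 + j}}{5}$
$s{\left(K{\left(-3 \right)} \right)} - b{\left(-177 \right)} = \left(85 + \left(1 - \frac{\sqrt{-1 - 3}}{5}\right)\right) - 86 \left(-177\right) = \left(85 + \left(1 - \frac{\sqrt{-4}}{5}\right)\right) - -15222 = \left(85 + \left(1 - \frac{2 i}{5}\right)\right) + 15222 = \left(86 - \frac{2 i}{5}\right) + 15222 = 15308 - \frac{2 i}{5}$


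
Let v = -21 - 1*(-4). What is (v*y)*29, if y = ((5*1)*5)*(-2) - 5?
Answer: 27115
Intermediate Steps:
v = -17 (v = -21 + 4 = -17)
y = -55 (y = (5*5)*(-2) - 5 = 25*(-2) - 5 = -50 - 5 = -55)
(v*y)*29 = -17*(-55)*29 = 935*29 = 27115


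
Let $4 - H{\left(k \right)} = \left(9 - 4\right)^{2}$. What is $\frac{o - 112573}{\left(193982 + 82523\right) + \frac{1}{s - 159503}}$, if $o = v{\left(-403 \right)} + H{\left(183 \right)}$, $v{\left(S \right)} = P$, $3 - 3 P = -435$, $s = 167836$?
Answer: $- \frac{468514592}{1152058083} \approx -0.40668$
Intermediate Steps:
$P = 146$ ($P = 1 - -145 = 1 + 145 = 146$)
$v{\left(S \right)} = 146$
$H{\left(k \right)} = -21$ ($H{\left(k \right)} = 4 - \left(9 - 4\right)^{2} = 4 - 5^{2} = 4 - 25 = -21$)
$o = 125$ ($o = 146 - 21 = 125$)
$\frac{o - 112573}{\left(193982 + 82523\right) + \frac{1}{s - 159503}} = \frac{125 - 112573}{\left(193982 + 82523\right) + \frac{1}{167836 - 159503}} = - \frac{112448}{276505 + \frac{1}{8333}} = - \frac{112448}{\frac{2304116166}{8333}} = \left(-112448\right) \frac{8333}{2304116166} = - \frac{468514592}{1152058083}$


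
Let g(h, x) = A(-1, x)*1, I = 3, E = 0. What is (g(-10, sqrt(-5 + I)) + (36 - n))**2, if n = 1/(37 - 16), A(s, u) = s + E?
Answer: 538756/441 ≈ 1221.7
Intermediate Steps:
A(s, u) = s (A(s, u) = s + 0 = s)
n = 1/21 ≈ 0.047619
g(h, x) = -1 (g(h, x) = -1*1 = -1)
(g(-10, sqrt(-5 + I)) + (36 - n))**2 = (-1 + (36 - 1*1/21))**2 = (-1 + (36 - 1/21))**2 = (-1 + 755/21)**2 = (734/21)**2 = 538756/441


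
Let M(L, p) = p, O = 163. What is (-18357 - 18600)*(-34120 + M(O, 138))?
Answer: 1255872774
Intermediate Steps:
(-18357 - 18600)*(-34120 + M(O, 138)) = (-18357 - 18600)*(-34120 + 138) = -36957*(-33982) = 1255872774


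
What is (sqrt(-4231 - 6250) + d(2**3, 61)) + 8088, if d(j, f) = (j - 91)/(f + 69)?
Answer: 1051357/130 + I*sqrt(10481) ≈ 8087.4 + 102.38*I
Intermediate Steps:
d(j, f) = (-91 + j)/(69 + f)
(sqrt(-4231 - 6250) + d(2**3, 61)) + 8088 = (sqrt(-4231 - 6250) + (-91 + 2**3)/(69 + 61)) + 8088 = (sqrt(-10481) + (-91 + 8)/130) + 8088 = (I*sqrt(10481) + (1/130)*(-83)) + 8088 = (I*sqrt(10481) - 83/130) + 8088 = (-83/130 + I*sqrt(10481)) + 8088 = 1051357/130 + I*sqrt(10481)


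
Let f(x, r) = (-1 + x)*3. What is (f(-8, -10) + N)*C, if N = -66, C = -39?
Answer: 3627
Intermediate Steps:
f(x, r) = -3 + 3*x
(f(-8, -10) + N)*C = ((-3 + 3*(-8)) - 66)*(-39) = ((-3 - 24) - 66)*(-39) = (-27 - 66)*(-39) = -93*(-39) = 3627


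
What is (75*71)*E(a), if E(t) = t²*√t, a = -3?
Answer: 47925*I*√3 ≈ 83009.0*I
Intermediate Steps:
E(t) = t^(5/2)
(75*71)*E(a) = (75*71)*(-3)^(5/2) = 5325*(9*I*√3) = 47925*I*√3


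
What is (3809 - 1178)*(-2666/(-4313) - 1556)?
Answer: -17649700422/4313 ≈ -4.0922e+6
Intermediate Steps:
(3809 - 1178)*(-2666/(-4313) - 1556) = 2631*(-2666*(-1/4313) - 1556) = 2631*(2666/4313 - 1556) = 2631*(-6708362/4313) = -17649700422/4313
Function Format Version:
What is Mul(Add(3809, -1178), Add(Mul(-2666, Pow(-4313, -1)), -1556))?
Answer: Rational(-17649700422, 4313) ≈ -4.0922e+6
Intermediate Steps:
Mul(Add(3809, -1178), Add(Mul(-2666, Pow(-4313, -1)), -1556)) = Mul(2631, Add(Mul(-2666, Rational(-1, 4313)), -1556)) = Mul(2631, Add(Rational(2666, 4313), -1556)) = Mul(2631, Rational(-6708362, 4313)) = Rational(-17649700422, 4313)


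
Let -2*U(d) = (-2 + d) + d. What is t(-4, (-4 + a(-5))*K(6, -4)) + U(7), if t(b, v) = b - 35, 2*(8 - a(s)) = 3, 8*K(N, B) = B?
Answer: -45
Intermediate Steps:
K(N, B) = B/8
a(s) = 13/2 (a(s) = 8 - 1/2*3 = 8 - 3/2 = 13/2)
U(d) = 1 - d (U(d) = -((-2 + d) + d)/2 = -(-2 + 2*d)/2 = 1 - d)
t(b, v) = -35 + b
t(-4, (-4 + a(-5))*K(6, -4)) + U(7) = (-35 - 4) + (1 - 1*7) = -39 + (1 - 7) = -39 - 6 = -45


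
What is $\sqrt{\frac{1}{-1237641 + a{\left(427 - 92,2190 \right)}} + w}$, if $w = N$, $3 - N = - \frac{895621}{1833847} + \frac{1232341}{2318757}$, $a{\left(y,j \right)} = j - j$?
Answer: $\frac{2 \sqrt{2274901715126649044484983471127851967}}{1754251152415541913} \approx 1.7196$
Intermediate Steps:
$a{\left(y,j \right)} = 0$
$N = \frac{12573539321807}{4252245568179}$ ($N = 3 - \left(- \frac{895621}{1833847} + \frac{1232341}{2318757}\right) = 3 - \frac{183197382730}{4252245568179} = \frac{12573539321807}{4252245568179} \approx 2.9569$)
$w = \frac{12573539321807}{4252245568179} \approx 2.9569$
$\sqrt{\frac{1}{-1237641 + a{\left(427 - 92,2190 \right)}} + w} = \sqrt{\frac{1}{-1237641 + 0} + \frac{12573539321807}{4252245568179}} = \sqrt{\frac{1}{-1237641} + \frac{12573539321807}{4252245568179}} = \sqrt{- \frac{1}{1237641} + \frac{12573539321807}{4252245568179}} = \sqrt{\frac{5187174509178323036}{1754251152415541913}} = \frac{2 \sqrt{2274901715126649044484983471127851967}}{1754251152415541913}$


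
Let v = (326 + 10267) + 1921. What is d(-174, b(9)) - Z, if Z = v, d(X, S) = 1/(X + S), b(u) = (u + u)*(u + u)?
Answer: -1877099/150 ≈ -12514.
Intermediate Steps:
b(u) = 4*u**2 (b(u) = (2*u)*(2*u) = 4*u**2)
d(X, S) = 1/(S + X)
v = 12514 (v = 10593 + 1921 = 12514)
Z = 12514
d(-174, b(9)) - Z = 1/(4*9**2 - 174) - 1*12514 = 1/(4*81 - 174) - 12514 = 1/(324 - 174) - 12514 = 1/150 - 12514 = -1877099/150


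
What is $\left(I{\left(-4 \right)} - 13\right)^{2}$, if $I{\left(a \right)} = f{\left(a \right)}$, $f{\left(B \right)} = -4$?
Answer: $289$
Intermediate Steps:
$I{\left(a \right)} = -4$
$\left(I{\left(-4 \right)} - 13\right)^{2} = \left(-4 - 13\right)^{2} = \left(-17\right)^{2} = 289$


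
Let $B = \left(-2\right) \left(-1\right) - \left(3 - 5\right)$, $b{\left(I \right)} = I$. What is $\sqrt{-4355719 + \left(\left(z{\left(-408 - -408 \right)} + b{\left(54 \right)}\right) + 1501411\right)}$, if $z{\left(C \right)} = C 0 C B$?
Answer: $i \sqrt{2854254} \approx 1689.5 i$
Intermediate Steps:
$B = 4$ ($B = 2 - -2 = 2 + 2 = 4$)
$z{\left(C \right)} = 0$ ($z{\left(C \right)} = C 0 C 4 = 0 C 4 = 0 \cdot 4 = 0$)
$\sqrt{-4355719 + \left(\left(z{\left(-408 - -408 \right)} + b{\left(54 \right)}\right) + 1501411\right)} = \sqrt{-4355719 + \left(\left(0 + 54\right) + 1501411\right)} = \sqrt{-4355719 + \left(54 + 1501411\right)} = \sqrt{-4355719 + 1501465} = \sqrt{-2854254} = i \sqrt{2854254}$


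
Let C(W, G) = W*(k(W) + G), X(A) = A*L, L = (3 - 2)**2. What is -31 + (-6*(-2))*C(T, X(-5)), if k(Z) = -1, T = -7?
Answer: 473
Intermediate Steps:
L = 1 (L = 1**2 = 1)
X(A) = A (X(A) = A*1 = A)
C(W, G) = W*(-1 + G)
-31 + (-6*(-2))*C(T, X(-5)) = -31 + (-6*(-2))*(-7*(-1 - 5)) = -31 + 12*(-7*(-6)) = -31 + 12*42 = -31 + 504 = 473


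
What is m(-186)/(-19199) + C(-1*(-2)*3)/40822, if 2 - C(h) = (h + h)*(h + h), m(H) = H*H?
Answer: -707502085/391870789 ≈ -1.8054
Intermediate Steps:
m(H) = H²
C(h) = 2 - 4*h² (C(h) = 2 - (h + h)*(h + h) = 2 - 2*h*2*h = 2 - 4*h²)
m(-186)/(-19199) + C(-1*(-2)*3)/40822 = (-186)²/(-19199) + (2 - 4*(-1*(-2)*3)²)/40822 = 34596*(-1/19199) + (2 - 4*(2*3)²)*(1/40822) = -34596/19199 + (2 - 4*6²)*(1/40822) = -34596/19199 + (2 - 4*36)*(1/40822) = -34596/19199 + (2 - 144)*(1/40822) = -34596/19199 - 142*1/40822 = -34596/19199 - 71/20411 = -707502085/391870789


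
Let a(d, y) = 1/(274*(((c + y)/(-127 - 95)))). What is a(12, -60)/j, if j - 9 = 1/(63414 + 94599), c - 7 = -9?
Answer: 17539443/12079470292 ≈ 0.0014520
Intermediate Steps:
c = -2 (c = 7 - 9 = -2)
j = 1422118/158013 (j = 9 + 1/(63414 + 94599) = 9 + 1/158013 = 1422118/158013 ≈ 9.0000)
a(d, y) = 1/(274*(1/111 - y/222)) (a(d, y) = 1/(274*(((-2 + y)/(-127 - 95)))) = 1/(274*(((-2 + y)/(-222)))) = 1/(274*(((-2 + y)*(-1/222)))) = 1/(274*(1/111 - y/222)))
a(12, -60)/j = (-111/(-274 + 137*(-60)))/(1422118/158013) = -111/(-274 - 8220)*(158013/1422118) = -111/(-8494)*(158013/1422118) = -111*(-1/8494)*(158013/1422118) = (111/8494)*(158013/1422118) = 17539443/12079470292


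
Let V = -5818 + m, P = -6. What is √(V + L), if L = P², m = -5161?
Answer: I*√10943 ≈ 104.61*I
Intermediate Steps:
V = -10979 (V = -5818 - 5161 = -10979)
L = 36 (L = (-6)² = 36)
√(V + L) = √(-10979 + 36) = √(-10943) = I*√10943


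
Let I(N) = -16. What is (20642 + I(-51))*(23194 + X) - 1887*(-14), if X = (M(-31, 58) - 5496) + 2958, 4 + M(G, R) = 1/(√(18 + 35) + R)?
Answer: 1410469217578/3311 - 20626*√53/3311 ≈ 4.2599e+8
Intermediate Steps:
M(G, R) = -4 + 1/(R + √53) (M(G, R) = -4 + 1/(√(18 + 35) + R) = -4 + 1/(√53 + R) = -4 + 1/(R + √53))
X = -2538 + (-231 - 4*√53)/(58 + √53) (X = ((1 - 4*58 - 4*√53)/(58 + √53) - 5496) + 2958 = ((1 - 232 - 4*√53)/(58 + √53) - 5496) + 2958 = ((-231 - 4*√53)/(58 + √53) - 5496) + 2958 = (-5496 + (-231 - 4*√53)/(58 + √53)) + 2958 = -2538 + (-231 - 4*√53)/(58 + √53) ≈ -2542.0)
(20642 + I(-51))*(23194 + X) - 1887*(-14) = (20642 - 16)*(23194 + (-8416504/3311 - √53/3311)) - 1887*(-14) = 20626*(68378830/3311 - √53/3311) + 26418 = (1410381747580/3311 - 20626*√53/3311) + 26418 = 1410469217578/3311 - 20626*√53/3311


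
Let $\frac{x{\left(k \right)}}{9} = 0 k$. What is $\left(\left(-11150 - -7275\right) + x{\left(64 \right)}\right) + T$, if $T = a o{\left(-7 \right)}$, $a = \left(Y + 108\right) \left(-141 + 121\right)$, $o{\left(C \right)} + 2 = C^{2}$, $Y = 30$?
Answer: $-133595$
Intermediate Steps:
$o{\left(C \right)} = -2 + C^{2}$
$a = -2760$ ($a = \left(30 + 108\right) \left(-141 + 121\right) = 138 \left(-20\right) = -2760$)
$x{\left(k \right)} = 0$ ($x{\left(k \right)} = 9 \cdot 0 k = 9 \cdot 0 = 0$)
$T = -129720$ ($T = - 2760 \left(-2 + \left(-7\right)^{2}\right) = - 2760 \left(-2 + 49\right) = \left(-2760\right) 47 = -129720$)
$\left(\left(-11150 - -7275\right) + x{\left(64 \right)}\right) + T = \left(\left(-11150 - -7275\right) + 0\right) - 129720 = \left(\left(-11150 + 7275\right) + 0\right) - 129720 = \left(-3875 + 0\right) - 129720 = -3875 - 129720 = -133595$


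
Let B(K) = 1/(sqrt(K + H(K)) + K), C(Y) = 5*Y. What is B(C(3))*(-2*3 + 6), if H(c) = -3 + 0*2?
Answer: 0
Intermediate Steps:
H(c) = -3 (H(c) = -3 + 0 = -3)
B(K) = 1/(K + sqrt(-3 + K)) (B(K) = 1/(sqrt(K - 3) + K) = 1/(sqrt(-3 + K) + K) = 1/(K + sqrt(-3 + K)))
B(C(3))*(-2*3 + 6) = (-2*3 + 6)/(5*3 + sqrt(-3 + 5*3)) = (-6 + 6)/(15 + sqrt(-3 + 15)) = 0/(15 + sqrt(12)) = 0/(15 + 2*sqrt(3)) = 0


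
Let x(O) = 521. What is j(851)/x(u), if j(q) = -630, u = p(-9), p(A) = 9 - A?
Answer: -630/521 ≈ -1.2092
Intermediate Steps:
u = 18 (u = 9 - 1*(-9) = 9 + 9 = 18)
j(851)/x(u) = -630/521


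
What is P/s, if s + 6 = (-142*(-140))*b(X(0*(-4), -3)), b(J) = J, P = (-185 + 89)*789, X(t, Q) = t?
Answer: 12624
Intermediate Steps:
P = -75744 (P = -96*789 = -75744)
s = -6 (s = -6 + (-142*(-140))*(0*(-4)) = -6 + 19880*0 = -6 + 0 = -6)
P/s = -75744/(-6) = -75744*(-1/6) = 12624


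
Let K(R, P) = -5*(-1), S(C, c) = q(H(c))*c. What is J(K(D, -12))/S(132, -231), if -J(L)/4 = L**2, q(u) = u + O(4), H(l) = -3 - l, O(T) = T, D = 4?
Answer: 25/13398 ≈ 0.0018659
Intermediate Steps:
q(u) = 4 + u (q(u) = u + 4 = 4 + u)
S(C, c) = c*(1 - c) (S(C, c) = (4 + (-3 - c))*c = (1 - c)*c = c*(1 - c))
K(R, P) = 5
J(L) = -4*L**2
J(K(D, -12))/S(132, -231) = (-4*5**2)/((-231*(1 - 1*(-231)))) = (-4*25)/((-231*(1 + 231))) = -100/((-231*232)) = -100/(-53592) = -100*(-1/53592) = 25/13398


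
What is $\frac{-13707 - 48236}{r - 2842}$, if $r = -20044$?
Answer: $\frac{61943}{22886} \approx 2.7066$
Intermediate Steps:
$\frac{-13707 - 48236}{r - 2842} = \frac{-13707 - 48236}{-20044 - 2842} = - \frac{61943}{-22886} = \left(-61943\right) \left(- \frac{1}{22886}\right) = \frac{61943}{22886}$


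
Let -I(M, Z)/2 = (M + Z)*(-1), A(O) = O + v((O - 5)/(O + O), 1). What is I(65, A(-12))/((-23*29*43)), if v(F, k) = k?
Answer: -108/28681 ≈ -0.0037656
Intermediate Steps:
A(O) = 1 + O (A(O) = O + 1 = 1 + O)
I(M, Z) = 2*M + 2*Z (I(M, Z) = -2*(M + Z)*(-1) = -2*(-M - Z) = 2*M + 2*Z)
I(65, A(-12))/((-23*29*43)) = (2*65 + 2*(1 - 12))/((-23*29*43)) = (130 + 2*(-11))/((-667*43)) = (130 - 22)/(-28681) = 108*(-1/28681) = -108/28681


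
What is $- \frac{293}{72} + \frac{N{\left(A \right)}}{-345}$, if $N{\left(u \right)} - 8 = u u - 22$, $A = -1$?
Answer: $- \frac{33383}{8280} \approx -4.0318$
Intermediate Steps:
$N{\left(u \right)} = -14 + u^{2}$ ($N{\left(u \right)} = 8 + \left(u u - 22\right) = 8 + \left(u^{2} - 22\right) = 8 + \left(-22 + u^{2}\right) = -14 + u^{2}$)
$- \frac{293}{72} + \frac{N{\left(A \right)}}{-345} = - \frac{293}{72} + \frac{-14 + \left(-1\right)^{2}}{-345} = \left(-293\right) \frac{1}{72} + \left(-14 + 1\right) \left(- \frac{1}{345}\right) = - \frac{293}{72} - - \frac{13}{345} = - \frac{293}{72} + \frac{13}{345} = - \frac{33383}{8280}$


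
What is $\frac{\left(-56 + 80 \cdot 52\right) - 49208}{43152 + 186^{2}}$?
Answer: $- \frac{11276}{19437} \approx -0.58013$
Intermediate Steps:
$\frac{\left(-56 + 80 \cdot 52\right) - 49208}{43152 + 186^{2}} = \frac{\left(-56 + 4160\right) - 49208}{43152 + 34596} = \frac{4104 - 49208}{77748} = \left(-45104\right) \frac{1}{77748} = - \frac{11276}{19437}$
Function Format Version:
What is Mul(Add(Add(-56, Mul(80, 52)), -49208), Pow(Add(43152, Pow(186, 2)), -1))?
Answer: Rational(-11276, 19437) ≈ -0.58013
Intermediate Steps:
Mul(Add(Add(-56, Mul(80, 52)), -49208), Pow(Add(43152, Pow(186, 2)), -1)) = Mul(Add(Add(-56, 4160), -49208), Pow(Add(43152, 34596), -1)) = Mul(Add(4104, -49208), Pow(77748, -1)) = Mul(-45104, Rational(1, 77748)) = Rational(-11276, 19437)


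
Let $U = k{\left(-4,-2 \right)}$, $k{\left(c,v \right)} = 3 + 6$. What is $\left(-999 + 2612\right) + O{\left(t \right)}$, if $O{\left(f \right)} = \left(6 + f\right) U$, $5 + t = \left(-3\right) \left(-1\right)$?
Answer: $1649$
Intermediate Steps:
$k{\left(c,v \right)} = 9$
$U = 9$
$t = -2$ ($t = -5 - -3 = -5 + 3 = -2$)
$O{\left(f \right)} = 54 + 9 f$ ($O{\left(f \right)} = \left(6 + f\right) 9 = 54 + 9 f$)
$\left(-999 + 2612\right) + O{\left(t \right)} = \left(-999 + 2612\right) + \left(54 + 9 \left(-2\right)\right) = 1613 + \left(54 - 18\right) = 1613 + 36 = 1649$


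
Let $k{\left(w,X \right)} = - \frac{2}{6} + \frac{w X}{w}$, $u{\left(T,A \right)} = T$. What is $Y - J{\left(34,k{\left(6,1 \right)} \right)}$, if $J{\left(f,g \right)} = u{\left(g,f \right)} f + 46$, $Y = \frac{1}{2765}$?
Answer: $- \frac{569587}{8295} \approx -68.666$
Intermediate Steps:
$Y = \frac{1}{2765} \approx 0.00036166$
$k{\left(w,X \right)} = - \frac{1}{3} + X$ ($k{\left(w,X \right)} = \left(-2\right) \frac{1}{6} + \frac{X w}{w} = - \frac{1}{3} + X$)
$J{\left(f,g \right)} = 46 + f g$ ($J{\left(f,g \right)} = g f + 46 = f g + 46 = 46 + f g$)
$Y - J{\left(34,k{\left(6,1 \right)} \right)} = \frac{1}{2765} - \left(46 + 34 \left(- \frac{1}{3} + 1\right)\right) = \frac{1}{2765} - \left(46 + 34 \cdot \frac{2}{3}\right) = \frac{1}{2765} - \left(46 + \frac{68}{3}\right) = \frac{1}{2765} - \frac{206}{3} = - \frac{569587}{8295}$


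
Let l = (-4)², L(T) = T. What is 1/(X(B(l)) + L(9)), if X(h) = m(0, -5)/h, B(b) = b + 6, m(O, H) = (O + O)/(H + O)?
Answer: ⅑ ≈ 0.11111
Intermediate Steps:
m(O, H) = 2*O/(H + O) (m(O, H) = (2*O)/(H + O) = 2*O/(H + O))
l = 16
B(b) = 6 + b
X(h) = 0 (X(h) = (2*0/(-5 + 0))/h = (2*0/(-5))/h = (2*0*(-⅕))/h = 0/h = 0)
1/(X(B(l)) + L(9)) = 1/(0 + 9) = 1/9 = ⅑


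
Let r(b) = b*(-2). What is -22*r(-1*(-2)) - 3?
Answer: 85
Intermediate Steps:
r(b) = -2*b
-22*r(-1*(-2)) - 3 = -(-44)*(-1*(-2)) - 3 = -(-44)*2 - 3 = -22*(-4) - 3 = 88 - 3 = 85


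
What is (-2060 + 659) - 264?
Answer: -1665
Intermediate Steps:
(-2060 + 659) - 264 = -1401 - 264 = -1665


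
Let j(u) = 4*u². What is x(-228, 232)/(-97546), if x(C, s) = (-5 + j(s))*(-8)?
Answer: 861164/48773 ≈ 17.657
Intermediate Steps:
x(C, s) = 40 - 32*s² (x(C, s) = (-5 + 4*s²)*(-8) = 40 - 32*s²)
x(-228, 232)/(-97546) = (40 - 32*232²)/(-97546) = (40 - 32*53824)*(-1/97546) = (40 - 1722368)*(-1/97546) = -1722328*(-1/97546) = 861164/48773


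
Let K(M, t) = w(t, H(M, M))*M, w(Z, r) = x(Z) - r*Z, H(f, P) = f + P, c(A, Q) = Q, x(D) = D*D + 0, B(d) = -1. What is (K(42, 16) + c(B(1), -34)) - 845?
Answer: -46575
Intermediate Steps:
x(D) = D² (x(D) = D² + 0 = D²)
H(f, P) = P + f
w(Z, r) = Z² - Z*r (w(Z, r) = Z² - r*Z = Z² - Z*r)
K(M, t) = M*t*(t - 2*M) (K(M, t) = (t*(t - (M + M)))*M = (t*(t - 2*M))*M = M*t*(t - 2*M))
(K(42, 16) + c(B(1), -34)) - 845 = (42*16*(16 - 2*42) - 34) - 845 = (42*16*(16 - 84) - 34) - 845 = (42*16*(-68) - 34) - 845 = (-45696 - 34) - 845 = -45730 - 845 = -46575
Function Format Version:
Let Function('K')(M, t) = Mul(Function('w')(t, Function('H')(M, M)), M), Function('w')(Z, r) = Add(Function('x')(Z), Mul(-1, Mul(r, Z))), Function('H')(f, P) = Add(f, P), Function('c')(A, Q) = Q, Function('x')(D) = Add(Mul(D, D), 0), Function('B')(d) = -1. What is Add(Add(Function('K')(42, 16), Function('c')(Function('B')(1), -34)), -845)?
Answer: -46575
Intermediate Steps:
Function('x')(D) = Pow(D, 2) (Function('x')(D) = Add(Pow(D, 2), 0) = Pow(D, 2))
Function('H')(f, P) = Add(P, f)
Function('w')(Z, r) = Add(Pow(Z, 2), Mul(-1, Z, r)) (Function('w')(Z, r) = Add(Pow(Z, 2), Mul(-1, Mul(r, Z))) = Add(Pow(Z, 2), Mul(-1, Mul(Z, r))) = Add(Pow(Z, 2), Mul(-1, Z, r)))
Function('K')(M, t) = Mul(M, t, Add(t, Mul(-2, M))) (Function('K')(M, t) = Mul(Mul(t, Add(t, Mul(-1, Add(M, M)))), M) = Mul(Mul(t, Add(t, Mul(-1, Mul(2, M)))), M) = Mul(Mul(t, Add(t, Mul(-2, M))), M) = Mul(M, t, Add(t, Mul(-2, M))))
Add(Add(Function('K')(42, 16), Function('c')(Function('B')(1), -34)), -845) = Add(Add(Mul(42, 16, Add(16, Mul(-2, 42))), -34), -845) = Add(Add(Mul(42, 16, Add(16, -84)), -34), -845) = Add(Add(Mul(42, 16, -68), -34), -845) = Add(Add(-45696, -34), -845) = Add(-45730, -845) = -46575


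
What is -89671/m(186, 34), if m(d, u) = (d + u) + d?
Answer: -89671/406 ≈ -220.86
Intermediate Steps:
m(d, u) = u + 2*d
-89671/m(186, 34) = -89671/(34 + 2*186) = -89671/(34 + 372) = -89671/406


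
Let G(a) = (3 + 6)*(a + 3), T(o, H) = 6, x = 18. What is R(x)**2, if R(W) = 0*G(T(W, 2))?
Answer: 0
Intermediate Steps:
G(a) = 27 + 9*a (G(a) = 9*(3 + a) = 27 + 9*a)
R(W) = 0 (R(W) = 0*(27 + 9*6) = 0*(27 + 54) = 0*81 = 0)
R(x)**2 = 0**2 = 0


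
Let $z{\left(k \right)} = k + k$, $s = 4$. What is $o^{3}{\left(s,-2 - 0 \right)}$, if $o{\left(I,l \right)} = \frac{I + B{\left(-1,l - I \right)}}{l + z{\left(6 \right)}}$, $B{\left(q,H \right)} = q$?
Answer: $\frac{27}{1000} \approx 0.027$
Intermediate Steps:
$z{\left(k \right)} = 2 k$
$o{\left(I,l \right)} = \frac{-1 + I}{12 + l}$ ($o{\left(I,l \right)} = \frac{I - 1}{l + 2 \cdot 6} = \frac{-1 + I}{l + 12} = \frac{-1 + I}{12 + l}$)
$o^{3}{\left(s,-2 - 0 \right)} = \left(\frac{-1 + 4}{12 - 2}\right)^{3} = \left(\frac{1}{12 + \left(-2 + 0\right)} 3\right)^{3} = \left(\frac{1}{12 - 2} \cdot 3\right)^{3} = \left(\frac{1}{10} \cdot 3\right)^{3} = \left(\frac{3}{10}\right)^{3} = \frac{27}{1000}$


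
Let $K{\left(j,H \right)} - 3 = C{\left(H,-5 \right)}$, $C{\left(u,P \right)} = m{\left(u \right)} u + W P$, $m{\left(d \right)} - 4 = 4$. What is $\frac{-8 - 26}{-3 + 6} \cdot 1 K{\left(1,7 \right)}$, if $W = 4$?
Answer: $-442$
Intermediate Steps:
$m{\left(d \right)} = 8$ ($m{\left(d \right)} = 4 + 4 = 8$)
$C{\left(u,P \right)} = 4 P + 8 u$ ($C{\left(u,P \right)} = 8 u + 4 P = 4 P + 8 u$)
$K{\left(j,H \right)} = -17 + 8 H$ ($K{\left(j,H \right)} = 3 + \left(4 \left(-5\right) + 8 H\right) = 3 + \left(-20 + 8 H\right) = -17 + 8 H$)
$\frac{-8 - 26}{-3 + 6} \cdot 1 K{\left(1,7 \right)} = \frac{-8 - 26}{-3 + 6} \cdot 1 \left(-17 + 8 \cdot 7\right) = - \frac{34}{3} \cdot 1 \left(-17 + 56\right) = \left(-34\right) \frac{1}{3} \cdot 1 \cdot 39 = \left(- \frac{34}{3}\right) 39 = -442$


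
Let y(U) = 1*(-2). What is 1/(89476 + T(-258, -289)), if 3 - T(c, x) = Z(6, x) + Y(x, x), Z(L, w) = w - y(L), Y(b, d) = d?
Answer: 1/90055 ≈ 1.1104e-5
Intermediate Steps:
y(U) = -2
Z(L, w) = 2 + w (Z(L, w) = w - 1*(-2) = w + 2 = 2 + w)
T(c, x) = 1 - 2*x (T(c, x) = 3 - ((2 + x) + x) = 3 - (2 + 2*x) = 3 + (-2 - 2*x) = 1 - 2*x)
1/(89476 + T(-258, -289)) = 1/(89476 + (1 - 2*(-289))) = 1/(89476 + (1 + 578)) = 1/(89476 + 579) = 1/90055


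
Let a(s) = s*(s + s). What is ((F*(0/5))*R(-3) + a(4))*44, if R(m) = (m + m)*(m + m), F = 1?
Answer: 1408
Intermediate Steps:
R(m) = 4*m² (R(m) = (2*m)*(2*m) = 4*m²)
a(s) = 2*s² (a(s) = s*(2*s) = 2*s²)
((F*(0/5))*R(-3) + a(4))*44 = ((1*(0/5))*(4*(-3)²) + 2*4²)*44 = ((1*(0*(⅕)))*(4*9) + 2*16)*44 = ((1*0)*36 + 32)*44 = (0*36 + 32)*44 = (0 + 32)*44 = 32*44 = 1408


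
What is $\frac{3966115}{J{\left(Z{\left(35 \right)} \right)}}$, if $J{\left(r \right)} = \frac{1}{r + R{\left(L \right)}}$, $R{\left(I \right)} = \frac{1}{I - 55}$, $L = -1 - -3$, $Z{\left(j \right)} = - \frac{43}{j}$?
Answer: $- \frac{1835518022}{371} \approx -4.9475 \cdot 10^{6}$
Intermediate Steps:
$L = 2$ ($L = -1 + 3 = 2$)
$R{\left(I \right)} = \frac{1}{-55 + I}$
$J{\left(r \right)} = \frac{1}{- \frac{1}{53} + r}$ ($J{\left(r \right)} = \frac{1}{r + \frac{1}{-55 + 2}} = \frac{1}{r + \frac{1}{-53}} = \frac{1}{r - \frac{1}{53}} = \frac{1}{- \frac{1}{53} + r}$)
$\frac{3966115}{J{\left(Z{\left(35 \right)} \right)}} = \frac{3966115}{53 \frac{1}{-1 + 53 \left(- \frac{43}{35}\right)}} = \frac{3966115}{53 \frac{1}{-1 - \frac{2279}{35}}} = \frac{3966115}{53 \frac{1}{- \frac{2314}{35}}} = \frac{3966115}{53 \left(- \frac{35}{2314}\right)} = \frac{3966115}{- \frac{1855}{2314}} = 3966115 \left(- \frac{2314}{1855}\right) = - \frac{1835518022}{371}$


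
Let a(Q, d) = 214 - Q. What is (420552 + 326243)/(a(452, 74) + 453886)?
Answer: 746795/453648 ≈ 1.6462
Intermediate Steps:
(420552 + 326243)/(a(452, 74) + 453886) = (420552 + 326243)/((214 - 1*452) + 453886) = 746795/((214 - 452) + 453886) = 746795/(-238 + 453886) = 746795/453648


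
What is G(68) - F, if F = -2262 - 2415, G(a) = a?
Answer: 4745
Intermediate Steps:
F = -4677
G(68) - F = 68 - 1*(-4677) = 68 + 4677 = 4745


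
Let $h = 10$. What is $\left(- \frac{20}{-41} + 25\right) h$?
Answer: $\frac{10450}{41} \approx 254.88$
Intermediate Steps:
$\left(- \frac{20}{-41} + 25\right) h = \left(- \frac{20}{-41} + 25\right) 10 = \left(\left(-20\right) \left(- \frac{1}{41}\right) + 25\right) 10 = \left(\frac{20}{41} + 25\right) 10 = \frac{1045}{41} \cdot 10 = \frac{10450}{41}$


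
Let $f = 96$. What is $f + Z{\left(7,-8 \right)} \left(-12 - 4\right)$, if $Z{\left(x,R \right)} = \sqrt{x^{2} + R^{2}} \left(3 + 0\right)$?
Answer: $96 - 48 \sqrt{113} \approx -414.25$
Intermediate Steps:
$Z{\left(x,R \right)} = 3 \sqrt{R^{2} + x^{2}}$ ($Z{\left(x,R \right)} = \sqrt{R^{2} + x^{2}} \cdot 3 = 3 \sqrt{R^{2} + x^{2}}$)
$f + Z{\left(7,-8 \right)} \left(-12 - 4\right) = 96 + 3 \sqrt{\left(-8\right)^{2} + 7^{2}} \left(-12 - 4\right) = 96 + 3 \sqrt{64 + 49} \left(-12 - 4\right) = 96 + 3 \sqrt{113} \left(-16\right) = 96 - 48 \sqrt{113}$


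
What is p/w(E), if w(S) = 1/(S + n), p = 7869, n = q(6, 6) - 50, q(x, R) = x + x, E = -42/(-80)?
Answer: -11795631/40 ≈ -2.9489e+5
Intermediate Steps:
E = 21/40 (E = -42*(-1/80) = 21/40 ≈ 0.52500)
q(x, R) = 2*x
n = -38 (n = 2*6 - 50 = 12 - 50 = -38)
w(S) = 1/(-38 + S) (w(S) = 1/(S - 38) = 1/(-38 + S))
p/w(E) = 7869/(1/(-38 + 21/40)) = 7869/(1/(-1499/40)) = 7869/(-40/1499) = 7869*(-1499/40) = -11795631/40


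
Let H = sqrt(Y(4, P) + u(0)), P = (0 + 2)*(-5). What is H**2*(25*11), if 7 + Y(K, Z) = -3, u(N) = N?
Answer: -2750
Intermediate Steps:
P = -10 (P = 2*(-5) = -10)
Y(K, Z) = -10 (Y(K, Z) = -7 - 3 = -10)
H = I*sqrt(10) (H = sqrt(-10 + 0) = sqrt(-10) = I*sqrt(10) ≈ 3.1623*I)
H**2*(25*11) = (I*sqrt(10))**2*(25*11) = -10*275 = -2750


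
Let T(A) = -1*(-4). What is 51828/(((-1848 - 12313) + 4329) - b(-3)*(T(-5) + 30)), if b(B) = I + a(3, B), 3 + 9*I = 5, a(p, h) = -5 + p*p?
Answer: -116613/22445 ≈ -5.1955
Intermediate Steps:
a(p, h) = -5 + p²
I = 2/9 (I = -⅓ + (⅑)*5 = -⅓ + 5/9 = 2/9 ≈ 0.22222)
T(A) = 4
b(B) = 38/9 (b(B) = 2/9 + (-5 + 3²) = 2/9 + (-5 + 9) = 2/9 + 4 = 38/9)
51828/(((-1848 - 12313) + 4329) - b(-3)*(T(-5) + 30)) = 51828/(((-1848 - 12313) + 4329) - 38*(4 + 30)/9) = 51828/((-14161 + 4329) - 38*34/9) = 51828/(-9832 - 1*1292/9) = 51828/(-9832 - 1292/9) = 51828/(-89780/9) = 51828*(-9/89780) = -116613/22445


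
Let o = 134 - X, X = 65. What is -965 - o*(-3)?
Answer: -758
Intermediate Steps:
o = 69 (o = 134 - 1*65 = 134 - 65 = 69)
-965 - o*(-3) = -965 - 69*(-3) = -965 - 1*(-207) = -965 + 207 = -758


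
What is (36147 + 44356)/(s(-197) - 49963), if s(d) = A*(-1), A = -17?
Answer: -80503/49946 ≈ -1.6118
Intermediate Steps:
s(d) = 17 (s(d) = -17*(-1) = 17)
(36147 + 44356)/(s(-197) - 49963) = (36147 + 44356)/(17 - 49963) = 80503/(-49946) = 80503*(-1/49946) = -80503/49946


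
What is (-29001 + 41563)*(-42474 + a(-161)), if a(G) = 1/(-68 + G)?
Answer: -122184883414/229 ≈ -5.3356e+8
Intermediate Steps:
(-29001 + 41563)*(-42474 + a(-161)) = (-29001 + 41563)*(-42474 + 1/(-68 - 161)) = 12562*(-42474 + 1/(-229)) = 12562*(-42474 - 1/229) = 12562*(-9726547/229) = -122184883414/229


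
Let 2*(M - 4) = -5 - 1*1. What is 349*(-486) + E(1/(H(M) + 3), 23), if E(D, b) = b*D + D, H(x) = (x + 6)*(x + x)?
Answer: -2883414/17 ≈ -1.6961e+5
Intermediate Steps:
M = 1 (M = 4 + (-5 - 1*1)/2 = 4 + (-5 - 1)/2 = 4 + (½)*(-6) = 4 - 3 = 1)
H(x) = 2*x*(6 + x) (H(x) = (6 + x)*(2*x) = 2*x*(6 + x))
E(D, b) = D + D*b (E(D, b) = D*b + D = D + D*b)
349*(-486) + E(1/(H(M) + 3), 23) = 349*(-486) + (1 + 23)/(2*1*(6 + 1) + 3) = -169614 + 24/(2*1*7 + 3) = -169614 + 24/(14 + 3) = -169614 + 24/17 = -2883414/17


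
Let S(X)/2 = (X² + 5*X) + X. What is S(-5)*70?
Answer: -700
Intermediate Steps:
S(X) = 2*X² + 12*X (S(X) = 2*((X² + 5*X) + X) = 2*(X² + 6*X) = 2*X² + 12*X)
S(-5)*70 = (2*(-5)*(6 - 5))*70 = (2*(-5)*1)*70 = -10*70 = -700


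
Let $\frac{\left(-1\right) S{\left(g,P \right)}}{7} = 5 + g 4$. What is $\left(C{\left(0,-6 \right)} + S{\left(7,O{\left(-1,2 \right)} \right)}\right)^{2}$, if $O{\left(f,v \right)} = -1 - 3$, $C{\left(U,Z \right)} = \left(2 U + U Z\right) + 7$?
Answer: $50176$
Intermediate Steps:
$C{\left(U,Z \right)} = 7 + 2 U + U Z$
$O{\left(f,v \right)} = -4$ ($O{\left(f,v \right)} = -1 - 3 = -4$)
$S{\left(g,P \right)} = -35 - 28 g$ ($S{\left(g,P \right)} = - 7 \left(5 + g 4\right) = - 7 \left(5 + 4 g\right) = -35 - 28 g$)
$\left(C{\left(0,-6 \right)} + S{\left(7,O{\left(-1,2 \right)} \right)}\right)^{2} = \left(\left(7 + 2 \cdot 0 + 0 \left(-6\right)\right) - 231\right)^{2} = \left(\left(7 + 0 + 0\right) - 231\right)^{2} = \left(7 - 231\right)^{2} = \left(-224\right)^{2} = 50176$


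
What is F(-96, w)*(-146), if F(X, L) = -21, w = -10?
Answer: 3066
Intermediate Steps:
F(-96, w)*(-146) = -21*(-146) = 3066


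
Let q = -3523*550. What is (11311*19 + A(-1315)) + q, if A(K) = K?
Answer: -1724056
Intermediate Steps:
q = -1937650
(11311*19 + A(-1315)) + q = (11311*19 - 1315) - 1937650 = (214909 - 1315) - 1937650 = 213594 - 1937650 = -1724056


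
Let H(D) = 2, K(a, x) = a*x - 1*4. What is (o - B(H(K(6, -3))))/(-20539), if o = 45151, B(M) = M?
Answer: -1963/893 ≈ -2.1982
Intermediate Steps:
K(a, x) = -4 + a*x (K(a, x) = a*x - 4 = -4 + a*x)
(o - B(H(K(6, -3))))/(-20539) = (45151 - 1*2)/(-20539) = (45151 - 2)*(-1/20539) = 45149*(-1/20539) = -1963/893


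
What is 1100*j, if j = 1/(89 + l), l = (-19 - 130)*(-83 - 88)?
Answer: 275/6392 ≈ 0.043023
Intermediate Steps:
l = 25479 (l = -149*(-171) = 25479)
j = 1/25568 (j = 1/(89 + 25479) = 1/25568 ≈ 3.9111e-5)
1100*j = 1100*(1/25568) = 275/6392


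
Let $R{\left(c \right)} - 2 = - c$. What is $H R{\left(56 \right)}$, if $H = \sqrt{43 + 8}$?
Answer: $- 54 \sqrt{51} \approx -385.64$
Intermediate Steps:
$H = \sqrt{51} \approx 7.1414$
$R{\left(c \right)} = 2 - c$
$H R{\left(56 \right)} = \sqrt{51} \left(2 - 56\right) = \sqrt{51} \left(-54\right) = - 54 \sqrt{51}$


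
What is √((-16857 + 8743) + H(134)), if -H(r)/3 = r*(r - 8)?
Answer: I*√58766 ≈ 242.42*I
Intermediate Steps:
H(r) = -3*r*(-8 + r) (H(r) = -3*r*(r - 8) = -3*r*(-8 + r))
√((-16857 + 8743) + H(134)) = √((-16857 + 8743) + 3*134*(8 - 1*134)) = √(-8114 + 3*134*(8 - 134)) = √(-8114 + 3*134*(-126)) = √(-8114 - 50652) = √(-58766) = I*√58766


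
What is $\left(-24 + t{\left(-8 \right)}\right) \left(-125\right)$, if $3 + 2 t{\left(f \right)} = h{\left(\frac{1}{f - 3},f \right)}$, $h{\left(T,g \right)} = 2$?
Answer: $\frac{6125}{2} \approx 3062.5$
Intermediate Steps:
$t{\left(f \right)} = - \frac{1}{2}$ ($t{\left(f \right)} = - \frac{3}{2} + \frac{1}{2} \cdot 2 = - \frac{3}{2} + 1 = - \frac{1}{2}$)
$\left(-24 + t{\left(-8 \right)}\right) \left(-125\right) = \left(-24 - \frac{1}{2}\right) \left(-125\right) = \left(- \frac{49}{2}\right) \left(-125\right) = \frac{6125}{2}$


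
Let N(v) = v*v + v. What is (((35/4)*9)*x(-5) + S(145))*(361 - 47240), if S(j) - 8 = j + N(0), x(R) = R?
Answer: 45144477/4 ≈ 1.1286e+7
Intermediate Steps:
N(v) = v + v**2 (N(v) = v**2 + v = v + v**2)
S(j) = 8 + j (S(j) = 8 + (j + 0*(1 + 0)) = 8 + (j + 0*1) = 8 + (j + 0) = 8 + j)
(((35/4)*9)*x(-5) + S(145))*(361 - 47240) = (((35/4)*9)*(-5) + (8 + 145))*(361 - 47240) = (((35*(1/4))*9)*(-5) + 153)*(-46879) = (((35/4)*9)*(-5) + 153)*(-46879) = ((315/4)*(-5) + 153)*(-46879) = (-1575/4 + 153)*(-46879) = -963/4*(-46879) = 45144477/4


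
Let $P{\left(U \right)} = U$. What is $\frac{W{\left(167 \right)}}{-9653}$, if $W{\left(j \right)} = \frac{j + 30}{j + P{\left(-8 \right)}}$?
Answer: $- \frac{1}{7791} \approx -0.00012835$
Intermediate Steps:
$W{\left(j \right)} = \frac{30 + j}{-8 + j}$ ($W{\left(j \right)} = \frac{j + 30}{j - 8} = \frac{30 + j}{-8 + j}$)
$\frac{W{\left(167 \right)}}{-9653} = \frac{\frac{1}{-8 + 167} \left(30 + 167\right)}{-9653} = \frac{1}{159} \cdot 197 \left(- \frac{1}{9653}\right) = \frac{197}{159} \left(- \frac{1}{9653}\right) = - \frac{1}{7791}$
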